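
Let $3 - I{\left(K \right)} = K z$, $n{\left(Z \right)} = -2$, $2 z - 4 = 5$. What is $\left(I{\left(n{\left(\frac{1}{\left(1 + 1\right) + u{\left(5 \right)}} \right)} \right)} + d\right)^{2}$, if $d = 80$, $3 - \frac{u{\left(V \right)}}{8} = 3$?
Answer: $8464$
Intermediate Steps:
$u{\left(V \right)} = 0$ ($u{\left(V \right)} = 24 - 24 = 0$)
$z = \frac{9}{2}$ ($z = 2 + \frac{1}{2} \cdot 5 = 2 + \frac{5}{2} = \frac{9}{2} \approx 4.5$)
$I{\left(K \right)} = 3 - \frac{9 K}{2}$ ($I{\left(K \right)} = 3 - K \frac{9}{2} = 3 - \frac{9 K}{2}$)
$\left(I{\left(n{\left(\frac{1}{\left(1 + 1\right) + u{\left(5 \right)}} \right)} \right)} + d\right)^{2} = \left(\left(3 - -9\right) + 80\right)^{2} = \left(\left(3 + 9\right) + 80\right)^{2} = \left(12 + 80\right)^{2} = 92^{2} = 8464$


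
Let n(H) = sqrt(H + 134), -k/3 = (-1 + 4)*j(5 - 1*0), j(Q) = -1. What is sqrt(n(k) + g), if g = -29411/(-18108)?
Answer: sqrt(14793733 + 9108324*sqrt(143))/3018 ≈ 3.6854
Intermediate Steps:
k = 9 (k = -3*(-1 + 4)*(-1) = -9*(-1) = -3*(-3) = 9)
n(H) = sqrt(134 + H)
g = 29411/18108 (g = -29411*(-1/18108) = 29411/18108 ≈ 1.6242)
sqrt(n(k) + g) = sqrt(sqrt(134 + 9) + 29411/18108) = sqrt(sqrt(143) + 29411/18108) = sqrt(29411/18108 + sqrt(143))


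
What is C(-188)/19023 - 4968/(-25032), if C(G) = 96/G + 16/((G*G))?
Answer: 8697338588/43828744701 ≈ 0.19844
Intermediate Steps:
C(G) = 16/G**2 + 96/G (C(G) = 96/G + 16/(G**2) = 96/G + 16/G**2 = 16/G**2 + 96/G)
C(-188)/19023 - 4968/(-25032) = (16*(1 + 6*(-188))/(-188)**2)/19023 - 4968/(-25032) = (16*(1/35344)*(1 - 1128))*(1/19023) - 4968*(-1/25032) = (16*(1/35344)*(-1127))*(1/19023) + 207/1043 = -1127/2209*1/19023 + 207/1043 = -1127/42021807 + 207/1043 = 8697338588/43828744701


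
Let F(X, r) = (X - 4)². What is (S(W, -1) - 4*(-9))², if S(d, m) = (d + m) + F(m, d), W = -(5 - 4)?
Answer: 3481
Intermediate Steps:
F(X, r) = (-4 + X)²
W = -1 (W = -1*1 = -1)
S(d, m) = d + m + (-4 + m)² (S(d, m) = (d + m) + (-4 + m)² = d + m + (-4 + m)²)
(S(W, -1) - 4*(-9))² = ((-1 - 1 + (-4 - 1)²) - 4*(-9))² = ((-1 - 1 + (-5)²) + 36)² = ((-1 - 1 + 25) + 36)² = (23 + 36)² = 59² = 3481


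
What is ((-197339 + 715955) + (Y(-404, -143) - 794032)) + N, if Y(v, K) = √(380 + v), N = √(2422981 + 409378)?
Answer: -275416 + √2832359 + 2*I*√6 ≈ -2.7373e+5 + 4.899*I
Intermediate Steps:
N = √2832359 ≈ 1683.0
((-197339 + 715955) + (Y(-404, -143) - 794032)) + N = ((-197339 + 715955) + (√(380 - 404) - 794032)) + √2832359 = (518616 + (√(-24) - 794032)) + √2832359 = (518616 + (2*I*√6 - 794032)) + √2832359 = (518616 + (-794032 + 2*I*√6)) + √2832359 = (-275416 + 2*I*√6) + √2832359 = -275416 + √2832359 + 2*I*√6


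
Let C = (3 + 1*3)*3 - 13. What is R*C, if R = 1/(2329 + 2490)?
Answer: 5/4819 ≈ 0.0010376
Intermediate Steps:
C = 5 (C = (3 + 3)*3 - 13 = 6*3 - 13 = 18 - 13 = 5)
R = 1/4819 ≈ 0.00020751
R*C = (1/4819)*5 = 5/4819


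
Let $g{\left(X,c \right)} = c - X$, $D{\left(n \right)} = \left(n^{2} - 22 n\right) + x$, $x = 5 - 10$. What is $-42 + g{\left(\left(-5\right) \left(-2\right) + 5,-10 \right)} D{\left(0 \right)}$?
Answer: $83$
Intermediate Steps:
$x = -5$ ($x = 5 - 10 = -5$)
$D{\left(n \right)} = -5 + n^{2} - 22 n$ ($D{\left(n \right)} = \left(n^{2} - 22 n\right) - 5 = -5 + n^{2} - 22 n$)
$-42 + g{\left(\left(-5\right) \left(-2\right) + 5,-10 \right)} D{\left(0 \right)} = -42 + \left(-10 - \left(\left(-5\right) \left(-2\right) + 5\right)\right) \left(-5 + 0^{2} - 0\right) = -42 + \left(-10 - \left(10 + 5\right)\right) \left(-5 + 0 + 0\right) = -42 + \left(-10 - 15\right) \left(-5\right) = -42 - -125 = -42 + 125 = 83$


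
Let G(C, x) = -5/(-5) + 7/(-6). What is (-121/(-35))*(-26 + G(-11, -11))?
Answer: -18997/210 ≈ -90.462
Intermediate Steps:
G(C, x) = -⅙ (G(C, x) = -5*(-⅕) + 7*(-⅙) = 1 - 7/6 = -⅙)
(-121/(-35))*(-26 + G(-11, -11)) = (-121/(-35))*(-26 - ⅙) = -121*(-1/35)*(-157/6) = (121/35)*(-157/6) = -18997/210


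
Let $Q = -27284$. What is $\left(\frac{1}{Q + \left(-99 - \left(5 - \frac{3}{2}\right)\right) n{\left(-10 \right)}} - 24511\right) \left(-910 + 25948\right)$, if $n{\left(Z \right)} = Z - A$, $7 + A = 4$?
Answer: $- \frac{10869354385890}{17711} \approx -6.1371 \cdot 10^{8}$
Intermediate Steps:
$A = -3$ ($A = -7 + 4 = -3$)
$n{\left(Z \right)} = 3 + Z$ ($n{\left(Z \right)} = Z - -3 = Z + 3 = 3 + Z$)
$\left(\frac{1}{Q + \left(-99 - \left(5 - \frac{3}{2}\right)\right) n{\left(-10 \right)}} - 24511\right) \left(-910 + 25948\right) = \left(\frac{1}{-27284 + \left(-99 - \left(5 - \frac{3}{2}\right)\right) \left(3 - 10\right)} - 24511\right) \left(-910 + 25948\right) = \left(\frac{1}{-27284 + \left(-99 - \frac{7}{2}\right) \left(-7\right)} - 24511\right) 25038 = \left(\frac{1}{-27284 - - \frac{1435}{2}} - 24511\right) 25038 = \left(\frac{1}{-27284 + \frac{1435}{2}} - 24511\right) 25038 = \left(\frac{1}{- \frac{53133}{2}} - 24511\right) 25038 = \left(- \frac{2}{53133} - 24511\right) 25038 = \left(- \frac{1302342965}{53133}\right) 25038 = - \frac{10869354385890}{17711}$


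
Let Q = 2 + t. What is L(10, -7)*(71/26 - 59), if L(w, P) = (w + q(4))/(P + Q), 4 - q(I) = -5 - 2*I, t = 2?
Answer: 13167/26 ≈ 506.42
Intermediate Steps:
q(I) = 9 + 2*I (q(I) = 4 - (-5 - 2*I) = 4 + (5 + 2*I) = 9 + 2*I)
Q = 4 (Q = 2 + 2 = 4)
L(w, P) = (17 + w)/(4 + P) (L(w, P) = (w + (9 + 2*4))/(P + 4) = (w + (9 + 8))/(4 + P) = (w + 17)/(4 + P) = (17 + w)/(4 + P))
L(10, -7)*(71/26 - 59) = ((17 + 10)/(4 - 7))*(71/26 - 59) = (27/(-3))*(71*(1/26) - 59) = (-⅓*27)*(71/26 - 59) = -9*(-1463/26) = 13167/26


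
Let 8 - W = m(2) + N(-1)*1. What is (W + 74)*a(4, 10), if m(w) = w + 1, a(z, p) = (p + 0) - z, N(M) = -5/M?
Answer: 444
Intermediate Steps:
a(z, p) = p - z
m(w) = 1 + w
W = 0 (W = 8 - ((1 + 2) - 5/(-1)*1) = 8 - (3 - 5*(-1)*1) = 8 - (3 + 5*1) = 8 - (3 + 5) = 8 - 1*8 = 8 - 8 = 0)
(W + 74)*a(4, 10) = (0 + 74)*(10 - 1*4) = 74*(10 - 4) = 74*6 = 444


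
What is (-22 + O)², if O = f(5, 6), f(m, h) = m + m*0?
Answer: 289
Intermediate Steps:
f(m, h) = m (f(m, h) = m + 0 = m)
O = 5
(-22 + O)² = (-22 + 5)² = (-17)² = 289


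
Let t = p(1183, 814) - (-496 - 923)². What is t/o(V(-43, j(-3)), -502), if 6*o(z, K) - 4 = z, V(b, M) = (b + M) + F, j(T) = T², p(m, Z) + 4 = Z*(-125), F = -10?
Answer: 1269189/4 ≈ 3.1730e+5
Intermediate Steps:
p(m, Z) = -4 - 125*Z (p(m, Z) = -4 + Z*(-125) = -4 - 125*Z)
V(b, M) = -10 + M + b (V(b, M) = (b + M) - 10 = (M + b) - 10 = -10 + M + b)
o(z, K) = ⅔ + z/6
t = -2115315 (t = (-4 - 125*814) - (-496 - 923)² = (-4 - 101750) - 1*(-1419)² = -101754 - 1*2013561 = -101754 - 2013561 = -2115315)
t/o(V(-43, j(-3)), -502) = -2115315/(⅔ + (-10 + (-3)² - 43)/6) = -2115315/(⅔ + (-10 + 9 - 43)/6) = -2115315/(⅔ + (⅙)*(-44)) = -2115315/(⅔ - 22/3) = -2115315/(-20/3) = -2115315*(-3/20) = 1269189/4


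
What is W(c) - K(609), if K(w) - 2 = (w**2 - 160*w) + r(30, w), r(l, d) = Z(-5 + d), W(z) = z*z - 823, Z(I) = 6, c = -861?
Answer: 467049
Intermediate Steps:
W(z) = -823 + z**2 (W(z) = z**2 - 823 = -823 + z**2)
r(l, d) = 6
K(w) = 8 + w**2 - 160*w (K(w) = 2 + ((w**2 - 160*w) + 6) = 2 + (6 + w**2 - 160*w) = 8 + w**2 - 160*w)
W(c) - K(609) = (-823 + (-861)**2) - (8 + 609**2 - 160*609) = (-823 + 741321) - (8 + 370881 - 97440) = 740498 - 1*273449 = 740498 - 273449 = 467049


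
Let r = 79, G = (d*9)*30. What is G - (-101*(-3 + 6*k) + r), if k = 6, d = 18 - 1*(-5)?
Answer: 9464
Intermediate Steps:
d = 23 (d = 18 + 5 = 23)
G = 6210 (G = (23*9)*30 = 207*30 = 6210)
G - (-101*(-3 + 6*k) + r) = 6210 - (-101*(-3 + 6*6) + 79) = 6210 - (-101*(-3 + 36) + 79) = 6210 - (-101*33 + 79) = 6210 - (-3333 + 79) = 6210 - 1*(-3254) = 6210 + 3254 = 9464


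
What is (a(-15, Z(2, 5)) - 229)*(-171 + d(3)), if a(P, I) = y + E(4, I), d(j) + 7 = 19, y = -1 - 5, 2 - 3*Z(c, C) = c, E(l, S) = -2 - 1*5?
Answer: 38478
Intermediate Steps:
E(l, S) = -7 (E(l, S) = -2 - 5 = -7)
Z(c, C) = 2/3 - c/3
y = -6
d(j) = 12 (d(j) = -7 + 19 = 12)
a(P, I) = -13 (a(P, I) = -6 - 7 = -13)
(a(-15, Z(2, 5)) - 229)*(-171 + d(3)) = (-13 - 229)*(-171 + 12) = -242*(-159) = 38478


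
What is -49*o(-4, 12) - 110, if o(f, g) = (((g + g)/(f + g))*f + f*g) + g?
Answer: 2242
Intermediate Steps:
o(f, g) = g + f*g + 2*f*g/(f + g) (o(f, g) = (((2*g)/(f + g))*f + f*g) + g = ((2*g/(f + g))*f + f*g) + g = (2*f*g/(f + g) + f*g) + g = (f*g + 2*f*g/(f + g)) + g = g + f*g + 2*f*g/(f + g))
-49*o(-4, 12) - 110 = -588*(12 + (-4)² + 3*(-4) - 4*12)/(-4 + 12) - 110 = -588*(12 + 16 - 12 - 48)/8 - 110 = -588*(-32)/8 - 110 = -49*(-48) - 110 = 2352 - 110 = 2242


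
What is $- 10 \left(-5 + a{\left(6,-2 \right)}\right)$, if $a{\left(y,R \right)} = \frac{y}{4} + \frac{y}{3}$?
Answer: $15$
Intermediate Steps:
$a{\left(y,R \right)} = \frac{7 y}{12}$ ($a{\left(y,R \right)} = y \frac{1}{4} + y \frac{1}{3} = \frac{y}{4} + \frac{y}{3} = \frac{7 y}{12}$)
$- 10 \left(-5 + a{\left(6,-2 \right)}\right) = - 10 \left(-5 + \frac{7}{12} \cdot 6\right) = - 10 \left(-5 + \frac{7}{2}\right) = \left(-10\right) \left(- \frac{3}{2}\right) = 15$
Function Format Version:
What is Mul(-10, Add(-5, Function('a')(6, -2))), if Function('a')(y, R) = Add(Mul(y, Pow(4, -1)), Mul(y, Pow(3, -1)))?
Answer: 15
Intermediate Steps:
Function('a')(y, R) = Mul(Rational(7, 12), y) (Function('a')(y, R) = Add(Mul(y, Rational(1, 4)), Mul(y, Rational(1, 3))) = Add(Mul(Rational(1, 4), y), Mul(Rational(1, 3), y)) = Mul(Rational(7, 12), y))
Mul(-10, Add(-5, Function('a')(6, -2))) = Mul(-10, Add(-5, Mul(Rational(7, 12), 6))) = Mul(-10, Add(-5, Rational(7, 2))) = Mul(-10, Rational(-3, 2)) = 15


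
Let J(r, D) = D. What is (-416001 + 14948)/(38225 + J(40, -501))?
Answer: -401053/37724 ≈ -10.631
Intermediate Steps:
(-416001 + 14948)/(38225 + J(40, -501)) = (-416001 + 14948)/(38225 - 501) = -401053/37724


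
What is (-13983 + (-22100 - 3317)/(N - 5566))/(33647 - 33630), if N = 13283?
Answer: -107932228/131189 ≈ -822.72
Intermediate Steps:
(-13983 + (-22100 - 3317)/(N - 5566))/(33647 - 33630) = (-13983 + (-22100 - 3317)/(13283 - 5566))/(33647 - 33630) = (-13983 - 25417/7717)/17 = (-13983 - 25417*1/7717)*(1/17) = (-13983 - 25417/7717)*(1/17) = -107932228/7717*1/17 = -107932228/131189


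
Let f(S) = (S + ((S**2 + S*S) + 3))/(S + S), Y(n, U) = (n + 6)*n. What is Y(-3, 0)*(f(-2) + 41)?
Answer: -1395/4 ≈ -348.75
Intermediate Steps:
Y(n, U) = n*(6 + n) (Y(n, U) = (6 + n)*n = n*(6 + n))
f(S) = (3 + S + 2*S**2)/(2*S) (f(S) = (S + ((S**2 + S**2) + 3))/((2*S)) = (S + (2*S**2 + 3))*(1/(2*S)) = (S + (3 + 2*S**2))*(1/(2*S)) = (3 + S + 2*S**2)*(1/(2*S)) = (3 + S + 2*S**2)/(2*S))
Y(-3, 0)*(f(-2) + 41) = (-3*(6 - 3))*((1/2 - 2 + (3/2)/(-2)) + 41) = (-3*3)*((1/2 - 2 + (3/2)*(-1/2)) + 41) = -9*((1/2 - 2 - 3/4) + 41) = -9*(-9/4 + 41) = -9*155/4 = -1395/4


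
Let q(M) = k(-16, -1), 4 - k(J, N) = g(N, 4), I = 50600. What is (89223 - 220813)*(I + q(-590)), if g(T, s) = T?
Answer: -6659111950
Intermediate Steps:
k(J, N) = 4 - N
q(M) = 5 (q(M) = 4 - 1*(-1) = 4 + 1 = 5)
(89223 - 220813)*(I + q(-590)) = (89223 - 220813)*(50600 + 5) = -131590*50605 = -6659111950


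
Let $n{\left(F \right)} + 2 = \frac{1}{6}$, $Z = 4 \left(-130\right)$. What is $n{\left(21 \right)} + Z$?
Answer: $- \frac{3131}{6} \approx -521.83$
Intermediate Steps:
$Z = -520$
$n{\left(F \right)} = - \frac{11}{6}$ ($n{\left(F \right)} = -2 + \frac{1}{6} = - \frac{11}{6}$)
$n{\left(21 \right)} + Z = - \frac{11}{6} - 520 = - \frac{3131}{6}$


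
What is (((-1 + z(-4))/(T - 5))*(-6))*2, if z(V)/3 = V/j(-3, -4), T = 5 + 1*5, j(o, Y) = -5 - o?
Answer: -12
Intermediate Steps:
T = 10 (T = 5 + 5 = 10)
z(V) = -3*V/2 (z(V) = 3*(V/(-5 - 1*(-3))) = 3*(V/(-5 + 3)) = 3*(V/(-2)) = 3*(V*(-½)) = 3*(-V/2) = -3*V/2)
(((-1 + z(-4))/(T - 5))*(-6))*2 = (((-1 - 3/2*(-4))/(10 - 5))*(-6))*2 = (((-1 + 6)/5)*(-6))*2 = ((5*(⅕))*(-6))*2 = (1*(-6))*2 = -6*2 = -12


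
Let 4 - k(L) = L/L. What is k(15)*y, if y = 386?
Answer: 1158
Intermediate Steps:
k(L) = 3 (k(L) = 4 - L/L = 4 - 1*1 = 4 - 1 = 3)
k(15)*y = 3*386 = 1158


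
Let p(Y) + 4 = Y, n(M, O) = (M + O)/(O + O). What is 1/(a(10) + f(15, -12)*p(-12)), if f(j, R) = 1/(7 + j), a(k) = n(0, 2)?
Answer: -22/5 ≈ -4.4000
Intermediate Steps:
n(M, O) = (M + O)/(2*O) (n(M, O) = (M + O)/((2*O)) = (M + O)*(1/(2*O)) = (M + O)/(2*O))
p(Y) = -4 + Y
a(k) = ½ (a(k) = (½)*(0 + 2)/2 = (½)*(½)*2 = ½)
1/(a(10) + f(15, -12)*p(-12)) = 1/(½ + (-4 - 12)/(7 + 15)) = 1/(½ - 16/22) = 1/(½ + (1/22)*(-16)) = 1/(½ - 8/11) = 1/(-5/22) = -22/5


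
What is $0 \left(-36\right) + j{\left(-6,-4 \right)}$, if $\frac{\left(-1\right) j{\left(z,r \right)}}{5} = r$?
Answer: $20$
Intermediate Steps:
$j{\left(z,r \right)} = - 5 r$
$0 \left(-36\right) + j{\left(-6,-4 \right)} = 0 \left(-36\right) - -20 = 0 + 20 = 20$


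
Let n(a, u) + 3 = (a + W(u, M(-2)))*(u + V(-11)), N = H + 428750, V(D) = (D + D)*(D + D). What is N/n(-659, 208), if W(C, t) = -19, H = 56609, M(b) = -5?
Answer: -485359/469179 ≈ -1.0345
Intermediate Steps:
V(D) = 4*D**2 (V(D) = (2*D)*(2*D) = 4*D**2)
N = 485359 (N = 56609 + 428750 = 485359)
n(a, u) = -3 + (-19 + a)*(484 + u) (n(a, u) = -3 + (a - 19)*(u + 4*(-11)**2) = -3 + (-19 + a)*(u + 4*121) = -3 + (-19 + a)*(u + 484) = -3 + (-19 + a)*(484 + u))
N/n(-659, 208) = 485359/(-9199 - 19*208 + 484*(-659) - 659*208) = 485359/(-9199 - 3952 - 318956 - 137072) = 485359/(-469179) = 485359*(-1/469179) = -485359/469179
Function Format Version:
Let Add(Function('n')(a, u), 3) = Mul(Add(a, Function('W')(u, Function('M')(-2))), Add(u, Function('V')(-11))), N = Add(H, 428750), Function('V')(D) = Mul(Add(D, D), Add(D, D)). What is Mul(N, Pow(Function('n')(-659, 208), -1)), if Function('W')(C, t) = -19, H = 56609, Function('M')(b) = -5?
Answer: Rational(-485359, 469179) ≈ -1.0345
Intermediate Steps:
Function('V')(D) = Mul(4, Pow(D, 2)) (Function('V')(D) = Mul(Mul(2, D), Mul(2, D)) = Mul(4, Pow(D, 2)))
N = 485359 (N = Add(56609, 428750) = 485359)
Function('n')(a, u) = Add(-3, Mul(Add(-19, a), Add(484, u))) (Function('n')(a, u) = Add(-3, Mul(Add(a, -19), Add(u, Mul(4, Pow(-11, 2))))) = Add(-3, Mul(Add(-19, a), Add(u, Mul(4, 121)))) = Add(-3, Mul(Add(-19, a), Add(u, 484))) = Add(-3, Mul(Add(-19, a), Add(484, u))))
Mul(N, Pow(Function('n')(-659, 208), -1)) = Mul(485359, Pow(Add(-9199, Mul(-19, 208), Mul(484, -659), Mul(-659, 208)), -1)) = Mul(485359, Pow(Add(-9199, -3952, -318956, -137072), -1)) = Mul(485359, Pow(-469179, -1)) = Mul(485359, Rational(-1, 469179)) = Rational(-485359, 469179)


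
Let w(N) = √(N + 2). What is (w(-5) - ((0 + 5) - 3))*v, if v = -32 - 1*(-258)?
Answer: -452 + 226*I*√3 ≈ -452.0 + 391.44*I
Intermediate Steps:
w(N) = √(2 + N)
v = 226 (v = -32 + 258 = 226)
(w(-5) - ((0 + 5) - 3))*v = (√(2 - 5) - ((0 + 5) - 3))*226 = (√(-3) - (5 - 3))*226 = (I*√3 - 1*2)*226 = (I*√3 - 2)*226 = (-2 + I*√3)*226 = -452 + 226*I*√3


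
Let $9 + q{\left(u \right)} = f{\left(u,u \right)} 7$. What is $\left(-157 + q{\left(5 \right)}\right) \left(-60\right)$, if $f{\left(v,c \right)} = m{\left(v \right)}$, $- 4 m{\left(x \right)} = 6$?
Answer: $10590$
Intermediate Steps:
$m{\left(x \right)} = - \frac{3}{2}$ ($m{\left(x \right)} = \left(- \frac{1}{4}\right) 6 = - \frac{3}{2}$)
$f{\left(v,c \right)} = - \frac{3}{2}$
$q{\left(u \right)} = - \frac{39}{2}$ ($q{\left(u \right)} = -9 - \frac{21}{2} = - \frac{39}{2}$)
$\left(-157 + q{\left(5 \right)}\right) \left(-60\right) = \left(-157 - \frac{39}{2}\right) \left(-60\right) = \left(- \frac{353}{2}\right) \left(-60\right) = 10590$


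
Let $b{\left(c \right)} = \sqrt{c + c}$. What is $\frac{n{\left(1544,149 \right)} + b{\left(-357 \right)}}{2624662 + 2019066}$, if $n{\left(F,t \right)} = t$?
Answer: $\frac{149}{4643728} + \frac{i \sqrt{714}}{4643728} \approx 3.2086 \cdot 10^{-5} + 5.7542 \cdot 10^{-6} i$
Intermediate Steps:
$b{\left(c \right)} = \sqrt{2} \sqrt{c}$ ($b{\left(c \right)} = \sqrt{2 c} = \sqrt{2} \sqrt{c}$)
$\frac{n{\left(1544,149 \right)} + b{\left(-357 \right)}}{2624662 + 2019066} = \frac{149 + \sqrt{2} \sqrt{-357}}{2624662 + 2019066} = \frac{149 + \sqrt{2} i \sqrt{357}}{4643728} = \left(149 + i \sqrt{714}\right) \frac{1}{4643728} = \frac{149}{4643728} + \frac{i \sqrt{714}}{4643728}$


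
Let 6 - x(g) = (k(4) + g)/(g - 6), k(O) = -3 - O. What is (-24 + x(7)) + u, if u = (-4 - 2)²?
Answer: 18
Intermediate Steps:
x(g) = 6 - (-7 + g)/(-6 + g) (x(g) = 6 - ((-3 - 1*4) + g)/(g - 6) = 6 - ((-3 - 4) + g)/(-6 + g) = 6 - (-7 + g)/(-6 + g))
u = 36 (u = (-6)² = 36)
(-24 + x(7)) + u = (-24 + (-29 + 5*7)/(-6 + 7)) + 36 = (-24 + (-29 + 35)/1) + 36 = (-24 + 1*6) + 36 = (-24 + 6) + 36 = -18 + 36 = 18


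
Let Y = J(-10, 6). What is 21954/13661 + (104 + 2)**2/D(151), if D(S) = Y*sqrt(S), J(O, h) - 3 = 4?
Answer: 21954/13661 + 11236*sqrt(151)/1057 ≈ 132.23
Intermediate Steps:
J(O, h) = 7 (J(O, h) = 3 + 4 = 7)
Y = 7
D(S) = 7*sqrt(S)
21954/13661 + (104 + 2)**2/D(151) = 21954/13661 + (104 + 2)**2/((7*sqrt(151))) = 21954*(1/13661) + 106**2*(sqrt(151)/1057) = 21954/13661 + 11236*(sqrt(151)/1057) = 21954/13661 + 11236*sqrt(151)/1057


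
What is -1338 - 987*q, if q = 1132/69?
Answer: -403202/23 ≈ -17531.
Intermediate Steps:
q = 1132/69 (q = 1132*(1/69) = 1132/69 ≈ 16.406)
-1338 - 987*q = -1338 - 987*1132/69 = -1338 - 372428/23 = -403202/23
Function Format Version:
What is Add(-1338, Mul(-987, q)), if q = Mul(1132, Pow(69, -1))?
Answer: Rational(-403202, 23) ≈ -17531.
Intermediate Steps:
q = Rational(1132, 69) (q = Mul(1132, Rational(1, 69)) = Rational(1132, 69) ≈ 16.406)
Add(-1338, Mul(-987, q)) = Add(-1338, Mul(-987, Rational(1132, 69))) = Add(-1338, Rational(-372428, 23)) = Rational(-403202, 23)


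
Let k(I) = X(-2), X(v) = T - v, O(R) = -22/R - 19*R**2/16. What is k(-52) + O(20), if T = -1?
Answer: -4751/10 ≈ -475.10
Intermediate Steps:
O(R) = -22/R - 19*R**2/16 (O(R) = -22/R - 19*R**2*(1/16) = -22/R - 19*R**2/16)
X(v) = -1 - v
k(I) = 1 (k(I) = -1 - 1*(-2) = -1 + 2 = 1)
k(-52) + O(20) = 1 + (1/16)*(-352 - 19*20**3)/20 = 1 + (1/16)*(1/20)*(-352 - 19*8000) = 1 + (1/16)*(1/20)*(-352 - 152000) = 1 + (1/16)*(1/20)*(-152352) = 1 - 4761/10 = -4751/10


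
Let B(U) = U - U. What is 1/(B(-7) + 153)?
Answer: 1/153 ≈ 0.0065359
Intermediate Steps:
B(U) = 0
1/(B(-7) + 153) = 1/(0 + 153) = 1/153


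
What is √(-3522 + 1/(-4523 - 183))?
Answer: I*√77999752298/4706 ≈ 59.346*I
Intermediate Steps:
√(-3522 + 1/(-4523 - 183)) = √(-3522 + 1/(-4706)) = √(-3522 - 1/4706) = √(-16574533/4706) = I*√77999752298/4706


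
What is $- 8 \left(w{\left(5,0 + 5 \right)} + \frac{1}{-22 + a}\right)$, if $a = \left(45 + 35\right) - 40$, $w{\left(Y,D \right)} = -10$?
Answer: $\frac{716}{9} \approx 79.556$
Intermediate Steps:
$a = 40$ ($a = 80 - 40 = 40$)
$- 8 \left(w{\left(5,0 + 5 \right)} + \frac{1}{-22 + a}\right) = - 8 \left(-10 + \frac{1}{-22 + 40}\right) = - 8 \left(-10 + \frac{1}{18}\right) = \left(-8\right) \left(- \frac{179}{18}\right) = \frac{716}{9}$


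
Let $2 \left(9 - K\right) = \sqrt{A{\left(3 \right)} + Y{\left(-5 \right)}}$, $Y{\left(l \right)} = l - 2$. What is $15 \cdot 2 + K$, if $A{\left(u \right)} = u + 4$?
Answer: $39$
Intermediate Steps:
$A{\left(u \right)} = 4 + u$
$Y{\left(l \right)} = -2 + l$
$K = 9$ ($K = 9 - \frac{\sqrt{\left(4 + 3\right) - 7}}{2} = 9 - \frac{\sqrt{7 - 7}}{2} = 9 - \frac{\sqrt{0}}{2} = 9 - 0 = 9 + 0 = 9$)
$15 \cdot 2 + K = 15 \cdot 2 + 9 = 30 + 9 = 39$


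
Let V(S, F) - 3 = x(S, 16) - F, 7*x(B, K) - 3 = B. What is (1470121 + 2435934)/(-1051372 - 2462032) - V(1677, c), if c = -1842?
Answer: -7329353395/3513404 ≈ -2086.1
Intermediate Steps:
x(B, K) = 3/7 + B/7
V(S, F) = 24/7 - F + S/7 (V(S, F) = 3 + ((3/7 + S/7) - F) = 3 + (3/7 - F + S/7) = 24/7 - F + S/7)
(1470121 + 2435934)/(-1051372 - 2462032) - V(1677, c) = (1470121 + 2435934)/(-1051372 - 2462032) - (24/7 - 1*(-1842) + (⅐)*1677) = 3906055/(-3513404) - (24/7 + 1842 + 1677/7) = 3906055*(-1/3513404) - 1*2085 = -3906055/3513404 - 2085 = -7329353395/3513404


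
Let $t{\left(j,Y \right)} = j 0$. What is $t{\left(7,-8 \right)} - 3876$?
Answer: $-3876$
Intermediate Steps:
$t{\left(j,Y \right)} = 0$
$t{\left(7,-8 \right)} - 3876 = 0 - 3876 = -3876$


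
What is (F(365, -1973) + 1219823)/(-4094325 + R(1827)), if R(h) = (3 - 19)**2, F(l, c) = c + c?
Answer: -1215877/4094069 ≈ -0.29699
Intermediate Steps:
F(l, c) = 2*c
R(h) = 256 (R(h) = (-16)**2 = 256)
(F(365, -1973) + 1219823)/(-4094325 + R(1827)) = (2*(-1973) + 1219823)/(-4094325 + 256) = (-3946 + 1219823)/(-4094069) = 1215877*(-1/4094069) = -1215877/4094069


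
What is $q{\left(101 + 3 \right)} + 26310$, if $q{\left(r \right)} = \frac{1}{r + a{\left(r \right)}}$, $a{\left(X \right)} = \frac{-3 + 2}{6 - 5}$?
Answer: $\frac{2709931}{103} \approx 26310.0$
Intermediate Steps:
$a{\left(X \right)} = -1$ ($a{\left(X \right)} = - 1^{-1} = \left(-1\right) 1 = -1$)
$q{\left(r \right)} = \frac{1}{-1 + r}$ ($q{\left(r \right)} = \frac{1}{r - 1} = \frac{1}{-1 + r}$)
$q{\left(101 + 3 \right)} + 26310 = \frac{1}{-1 + \left(101 + 3\right)} + 26310 = \frac{1}{-1 + 104} + 26310 = \frac{1}{103} + 26310 = \frac{2709931}{103}$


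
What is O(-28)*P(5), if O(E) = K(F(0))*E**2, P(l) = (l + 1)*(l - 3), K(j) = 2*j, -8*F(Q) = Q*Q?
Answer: 0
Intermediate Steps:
F(Q) = -Q**2/8 (F(Q) = -Q*Q/8 = -Q**2/8)
P(l) = (1 + l)*(-3 + l)
O(E) = 0 (O(E) = (2*(-1/8*0**2))*E**2 = (2*(-1/8*0))*E**2 = (2*0)*E**2 = 0*E**2 = 0)
O(-28)*P(5) = 0*(-3 + 5**2 - 2*5) = 0*(-3 + 25 - 10) = 0*12 = 0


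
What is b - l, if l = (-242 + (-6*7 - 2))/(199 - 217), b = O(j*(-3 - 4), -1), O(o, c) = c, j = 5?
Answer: -152/9 ≈ -16.889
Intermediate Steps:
b = -1
l = 143/9 (l = (-242 + (-42 - 2))/(-18) = (-242 - 44)*(-1/18) = -286*(-1/18) = 143/9 ≈ 15.889)
b - l = -1 - 1*143/9 = -1 - 143/9 = -152/9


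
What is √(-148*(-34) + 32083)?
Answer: √37115 ≈ 192.65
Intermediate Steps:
√(-148*(-34) + 32083) = √(5032 + 32083) = √37115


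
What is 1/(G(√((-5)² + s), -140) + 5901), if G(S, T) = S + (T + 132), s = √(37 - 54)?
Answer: 1/(5893 + √(25 + I*√17)) ≈ 0.00016955 - 1.2e-8*I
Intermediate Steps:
s = I*√17 (s = √(-17) = I*√17 ≈ 4.1231*I)
G(S, T) = 132 + S + T (G(S, T) = S + (132 + T) = 132 + S + T)
1/(G(√((-5)² + s), -140) + 5901) = 1/((132 + √((-5)² + I*√17) - 140) + 5901) = 1/((132 + √(25 + I*√17) - 140) + 5901) = 1/((-8 + √(25 + I*√17)) + 5901) = 1/(5893 + √(25 + I*√17))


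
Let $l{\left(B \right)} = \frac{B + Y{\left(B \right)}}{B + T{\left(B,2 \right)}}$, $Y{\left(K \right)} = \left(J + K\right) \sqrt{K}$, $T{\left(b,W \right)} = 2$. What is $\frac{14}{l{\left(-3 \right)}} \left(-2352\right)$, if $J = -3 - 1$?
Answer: $- \frac{8232}{13} + \frac{19208 i \sqrt{3}}{13} \approx -633.23 + 2559.2 i$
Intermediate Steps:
$J = -4$
$Y{\left(K \right)} = \sqrt{K} \left(-4 + K\right)$ ($Y{\left(K \right)} = \left(-4 + K\right) \sqrt{K} = \sqrt{K} \left(-4 + K\right)$)
$l{\left(B \right)} = \frac{B + \sqrt{B} \left(-4 + B\right)}{2 + B}$ ($l{\left(B \right)} = \frac{B + \sqrt{B} \left(-4 + B\right)}{B + 2} = \frac{B + \sqrt{B} \left(-4 + B\right)}{2 + B}$)
$\frac{14}{l{\left(-3 \right)}} \left(-2352\right) = \frac{14}{\frac{1}{2 - 3} \left(-3 + \sqrt{-3} \left(-4 - 3\right)\right)} \left(-2352\right) = \frac{14}{\frac{1}{-1} \left(-3 + i \sqrt{3} \left(-7\right)\right)} \left(-2352\right) = \frac{14}{\left(-1\right) \left(-3 - 7 i \sqrt{3}\right)} \left(-2352\right) = \frac{14}{3 + 7 i \sqrt{3}} \left(-2352\right) = - \frac{32928}{3 + 7 i \sqrt{3}}$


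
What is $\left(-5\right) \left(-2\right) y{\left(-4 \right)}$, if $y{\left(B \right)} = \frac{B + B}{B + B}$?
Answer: $10$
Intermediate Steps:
$y{\left(B \right)} = 1$ ($y{\left(B \right)} = \frac{2 B}{2 B} = 2 B \frac{1}{2 B} = 1$)
$\left(-5\right) \left(-2\right) y{\left(-4 \right)} = \left(-5\right) \left(-2\right) 1 = 10 \cdot 1 = 10$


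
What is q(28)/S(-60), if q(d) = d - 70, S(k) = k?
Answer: 7/10 ≈ 0.70000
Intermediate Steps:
q(d) = -70 + d
q(28)/S(-60) = (-70 + 28)/(-60) = -42*(-1/60) = 7/10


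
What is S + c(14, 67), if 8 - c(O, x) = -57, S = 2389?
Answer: 2454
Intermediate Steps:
c(O, x) = 65 (c(O, x) = 8 - 1*(-57) = 8 + 57 = 65)
S + c(14, 67) = 2389 + 65 = 2454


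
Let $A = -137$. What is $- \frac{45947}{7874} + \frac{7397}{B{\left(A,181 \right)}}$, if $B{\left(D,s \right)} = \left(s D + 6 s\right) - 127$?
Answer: $- \frac{288382141}{46925103} \approx -6.1456$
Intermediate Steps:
$B{\left(D,s \right)} = -127 + 6 s + D s$ ($B{\left(D,s \right)} = \left(D s + 6 s\right) - 127 = \left(6 s + D s\right) - 127 = -127 + 6 s + D s$)
$- \frac{45947}{7874} + \frac{7397}{B{\left(A,181 \right)}} = - \frac{45947}{7874} + \frac{7397}{-127 + 6 \cdot 181 - 24797} = \left(-45947\right) \frac{1}{7874} + \frac{7397}{-127 + 1086 - 24797} = - \frac{45947}{7874} + \frac{7397}{-23838} = - \frac{45947}{7874} + 7397 \left(- \frac{1}{23838}\right) = - \frac{45947}{7874} - \frac{7397}{23838} = - \frac{288382141}{46925103}$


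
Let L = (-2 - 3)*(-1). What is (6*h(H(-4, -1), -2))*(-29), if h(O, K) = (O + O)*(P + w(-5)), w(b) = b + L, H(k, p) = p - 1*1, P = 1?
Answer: 696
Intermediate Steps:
L = 5 (L = -5*(-1) = 5)
H(k, p) = -1 + p (H(k, p) = p - 1 = -1 + p)
w(b) = 5 + b (w(b) = b + 5 = 5 + b)
h(O, K) = 2*O (h(O, K) = (O + O)*(1 + (5 - 5)) = (2*O)*(1 + 0) = (2*O)*1 = 2*O)
(6*h(H(-4, -1), -2))*(-29) = (6*(2*(-1 - 1)))*(-29) = (6*(2*(-2)))*(-29) = (6*(-4))*(-29) = -24*(-29) = 696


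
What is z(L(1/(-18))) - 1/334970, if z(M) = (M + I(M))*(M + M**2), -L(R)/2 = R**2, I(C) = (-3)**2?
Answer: -39290254609/712067167080 ≈ -0.055178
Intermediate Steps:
I(C) = 9
L(R) = -2*R**2
z(M) = (9 + M)*(M + M**2) (z(M) = (M + 9)*(M + M**2) = (9 + M)*(M + M**2))
z(L(1/(-18))) - 1/334970 = (-2*(1/(-18))**2)*(9 + (-2*(1/(-18))**2)**2 + 10*(-2*(1/(-18))**2)) - 1/334970 = (-2*(-1/18)**2)*(9 + (-2*(-1/18)**2)**2 + 10*(-2*(-1/18)**2)) - 1*1/334970 = (-2*1/324)*(9 + (-2*1/324)**2 + 10*(-2*1/324)) - 1/334970 = -(9 + (-1/162)**2 + 10*(-1/162))/162 - 1/334970 = -(9 + 1/26244 - 5/81)/162 - 1/334970 = -1/162*234577/26244 - 1/334970 = -234577/4251528 - 1/334970 = -39290254609/712067167080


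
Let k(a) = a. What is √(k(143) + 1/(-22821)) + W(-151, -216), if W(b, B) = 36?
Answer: 36 + √74474097042/22821 ≈ 47.958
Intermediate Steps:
√(k(143) + 1/(-22821)) + W(-151, -216) = √(143 + 1/(-22821)) + 36 = √(143 - 1/22821) + 36 = √(3263402/22821) + 36 = √74474097042/22821 + 36 = 36 + √74474097042/22821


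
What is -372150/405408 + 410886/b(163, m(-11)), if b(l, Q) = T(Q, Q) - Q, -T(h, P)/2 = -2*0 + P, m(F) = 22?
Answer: -4627806483/743248 ≈ -6226.5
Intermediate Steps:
T(h, P) = -2*P (T(h, P) = -2*(-2*0 + P) = -2*(0 + P) = -2*P)
b(l, Q) = -3*Q (b(l, Q) = -2*Q - Q = -3*Q)
-372150/405408 + 410886/b(163, m(-11)) = -372150/405408 + 410886/((-3*22)) = -372150*1/405408 + 410886/(-66) = -62025/67568 + 410886*(-1/66) = -62025/67568 - 68481/11 = -4627806483/743248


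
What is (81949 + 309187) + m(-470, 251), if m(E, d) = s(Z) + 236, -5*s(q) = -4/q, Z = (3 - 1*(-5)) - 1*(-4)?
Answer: 5870581/15 ≈ 3.9137e+5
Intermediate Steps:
Z = 12 (Z = (3 + 5) + 4 = 8 + 4 = 12)
s(q) = 4/(5*q) (s(q) = -(-4)/(5*q) = 4/(5*q))
m(E, d) = 3541/15 (m(E, d) = (⅘)/12 + 236 = (⅘)*(1/12) + 236 = 1/15 + 236 = 3541/15)
(81949 + 309187) + m(-470, 251) = (81949 + 309187) + 3541/15 = 391136 + 3541/15 = 5870581/15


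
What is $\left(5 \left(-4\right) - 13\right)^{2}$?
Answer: $1089$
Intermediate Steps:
$\left(5 \left(-4\right) - 13\right)^{2} = \left(-20 - 13\right)^{2} = \left(-33\right)^{2} = 1089$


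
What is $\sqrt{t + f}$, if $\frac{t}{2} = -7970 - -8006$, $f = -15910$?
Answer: $i \sqrt{15838} \approx 125.85 i$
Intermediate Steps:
$t = 72$ ($t = 2 \left(-7970 - -8006\right) = 2 \left(-7970 + 8006\right) = 2 \cdot 36 = 72$)
$\sqrt{t + f} = \sqrt{72 - 15910} = \sqrt{-15838} = i \sqrt{15838}$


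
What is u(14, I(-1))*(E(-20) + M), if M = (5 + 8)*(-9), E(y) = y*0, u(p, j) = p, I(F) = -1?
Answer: -1638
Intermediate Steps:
E(y) = 0
M = -117 (M = 13*(-9) = -117)
u(14, I(-1))*(E(-20) + M) = 14*(0 - 117) = 14*(-117) = -1638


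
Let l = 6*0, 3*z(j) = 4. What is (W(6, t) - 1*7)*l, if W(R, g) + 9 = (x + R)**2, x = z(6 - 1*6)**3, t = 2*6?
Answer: 0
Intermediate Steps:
z(j) = 4/3 (z(j) = (1/3)*4 = 4/3)
t = 12
l = 0
x = 64/27 (x = (4/3)**3 = 64/27 ≈ 2.3704)
W(R, g) = -9 + (64/27 + R)**2
(W(6, t) - 1*7)*l = ((-9 + (64 + 27*6)**2/729) - 1*7)*0 = ((-9 + (64 + 162)**2/729) - 7)*0 = ((-9 + (1/729)*226**2) - 7)*0 = ((-9 + (1/729)*51076) - 7)*0 = ((-9 + 51076/729) - 7)*0 = (44515/729 - 7)*0 = (39412/729)*0 = 0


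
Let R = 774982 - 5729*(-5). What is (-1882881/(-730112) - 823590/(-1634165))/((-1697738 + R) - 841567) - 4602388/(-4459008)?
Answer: 120097888545898148581/116356632112196216832 ≈ 1.0322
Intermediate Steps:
R = 803627 (R = 774982 + 28645 = 803627)
(-1882881/(-730112) - 823590/(-1634165))/((-1697738 + R) - 841567) - 4602388/(-4459008) = (-1882881/(-730112) - 823590/(-1634165))/((-1697738 + 803627) - 841567) - 4602388/(-4459008) = (-1882881*(-1/730112) - 823590*(-1/1634165))/(-894111 - 841567) - 4602388*(-1/4459008) = (1882881/730112 + 164718/326833)/(-1735678) + 1150597/1114752 = (23730652719/7697570816)*(-1/1735678) + 1150597/1114752 = -23730652719/13360504318773248 + 1150597/1114752 = 120097888545898148581/116356632112196216832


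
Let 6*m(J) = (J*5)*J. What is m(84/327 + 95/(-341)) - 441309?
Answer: -1219367270075283/2763069122 ≈ -4.4131e+5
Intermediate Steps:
m(J) = 5*J²/6 (m(J) = ((J*5)*J)/6 = ((5*J)*J)/6 = (5*J²)/6 = 5*J²/6)
m(84/327 + 95/(-341)) - 441309 = 5*(84/327 + 95/(-341))²/6 - 441309 = 5*(84*(1/327) + 95*(-1/341))²/6 - 441309 = 5*(28/109 - 95/341)²/6 - 441309 = 5*(-807/37169)²/6 - 441309 = (⅚)*(651249/1381534561) - 441309 = 1085415/2763069122 - 441309 = -1219367270075283/2763069122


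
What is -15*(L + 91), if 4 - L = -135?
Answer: -3450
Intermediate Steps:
L = 139 (L = 4 - 1*(-135) = 4 + 135 = 139)
-15*(L + 91) = -15*(139 + 91) = -15*230 = -3450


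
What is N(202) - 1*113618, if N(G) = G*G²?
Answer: 8128790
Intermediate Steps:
N(G) = G³
N(202) - 1*113618 = 202³ - 1*113618 = 8242408 - 113618 = 8128790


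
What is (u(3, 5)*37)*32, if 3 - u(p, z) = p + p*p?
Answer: -10656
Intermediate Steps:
u(p, z) = 3 - p - p**2 (u(p, z) = 3 - (p + p*p) = 3 - (p + p**2) = 3 + (-p - p**2) = 3 - p - p**2)
(u(3, 5)*37)*32 = ((3 - 1*3 - 1*3**2)*37)*32 = ((3 - 3 - 1*9)*37)*32 = ((3 - 3 - 9)*37)*32 = -9*37*32 = -333*32 = -10656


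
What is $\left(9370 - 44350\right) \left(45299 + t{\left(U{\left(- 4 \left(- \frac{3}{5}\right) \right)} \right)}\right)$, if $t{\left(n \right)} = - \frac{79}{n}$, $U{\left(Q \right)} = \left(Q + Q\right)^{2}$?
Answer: $- \frac{76053075835}{48} \approx -1.5844 \cdot 10^{9}$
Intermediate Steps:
$U{\left(Q \right)} = 4 Q^{2}$ ($U{\left(Q \right)} = \left(2 Q\right)^{2} = 4 Q^{2}$)
$\left(9370 - 44350\right) \left(45299 + t{\left(U{\left(- 4 \left(- \frac{3}{5}\right) \right)} \right)}\right) = \left(9370 - 44350\right) \left(45299 - \frac{79}{4 \left(- 4 \left(- \frac{3}{5}\right)\right)^{2}}\right) = - 34980 \left(45299 - \frac{79}{4 \left(- 4 \left(\left(-3\right) \frac{1}{5}\right)\right)^{2}}\right) = - 34980 \left(45299 - \frac{79}{4 \left(\left(-4\right) \left(- \frac{3}{5}\right)\right)^{2}}\right) = - 34980 \left(45299 - \frac{79}{4 \left(\frac{12}{5}\right)^{2}}\right) = - 34980 \left(45299 - \frac{79}{4 \cdot \frac{144}{25}}\right) = - 34980 \left(45299 - \frac{79}{\frac{576}{25}}\right) = - 34980 \left(45299 - \frac{1975}{576}\right) = \left(-34980\right) \frac{26090249}{576} = - \frac{76053075835}{48}$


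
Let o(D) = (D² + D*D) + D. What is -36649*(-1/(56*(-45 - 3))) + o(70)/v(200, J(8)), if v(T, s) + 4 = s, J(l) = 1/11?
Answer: -293412067/115584 ≈ -2538.5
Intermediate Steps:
o(D) = D + 2*D² (o(D) = (D² + D²) + D = 2*D² + D = D + 2*D²)
J(l) = 1/11
v(T, s) = -4 + s
-36649*(-1/(56*(-45 - 3))) + o(70)/v(200, J(8)) = -36649*(-1/(56*(-45 - 3))) + (70*(1 + 2*70))/(-4 + 1/11) = -36649/((-56*(-48))) + (70*(1 + 140))/(-43/11) = -36649/2688 + (70*141)*(-11/43) = -36649*1/2688 + 9870*(-11/43) = -36649/2688 - 108570/43 = -293412067/115584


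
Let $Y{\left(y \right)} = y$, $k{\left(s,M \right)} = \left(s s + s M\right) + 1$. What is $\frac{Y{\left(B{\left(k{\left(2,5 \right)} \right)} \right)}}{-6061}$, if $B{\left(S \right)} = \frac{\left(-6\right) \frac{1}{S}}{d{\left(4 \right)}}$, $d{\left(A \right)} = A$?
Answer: $\frac{1}{60610} \approx 1.6499 \cdot 10^{-5}$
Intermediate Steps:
$k{\left(s,M \right)} = 1 + s^{2} + M s$ ($k{\left(s,M \right)} = \left(s^{2} + M s\right) + 1 = 1 + s^{2} + M s$)
$B{\left(S \right)} = - \frac{3}{2 S}$ ($B{\left(S \right)} = \frac{\left(-6\right) \frac{1}{S}}{4} = - \frac{6}{S} \frac{1}{4} = - \frac{3}{2 S}$)
$\frac{Y{\left(B{\left(k{\left(2,5 \right)} \right)} \right)}}{-6061} = \frac{\left(- \frac{3}{2}\right) \frac{1}{1 + 2^{2} + 5 \cdot 2}}{-6061} = - \frac{3}{2 \left(1 + 4 + 10\right)} \left(- \frac{1}{6061}\right) = - \frac{3}{2 \cdot 15} \left(- \frac{1}{6061}\right) = \left(- \frac{3}{2}\right) \frac{1}{15} \left(- \frac{1}{6061}\right) = \left(- \frac{1}{10}\right) \left(- \frac{1}{6061}\right) = \frac{1}{60610}$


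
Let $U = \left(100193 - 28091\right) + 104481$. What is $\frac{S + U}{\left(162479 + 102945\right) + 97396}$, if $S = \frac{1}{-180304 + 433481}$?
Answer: $\frac{11176688548}{22964419785} \approx 0.4867$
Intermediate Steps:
$U = 176583$ ($U = 72102 + 104481 = 176583$)
$S = \frac{1}{253177} \approx 3.9498 \cdot 10^{-6}$
$\frac{S + U}{\left(162479 + 102945\right) + 97396} = \frac{\frac{1}{253177} + 176583}{\left(162479 + 102945\right) + 97396} = \frac{44706754192}{253177 \left(265424 + 97396\right)} = \frac{44706754192}{253177 \cdot 362820} = \frac{44706754192}{253177} \cdot \frac{1}{362820} = \frac{11176688548}{22964419785}$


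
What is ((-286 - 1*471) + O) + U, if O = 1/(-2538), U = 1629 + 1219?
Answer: 5306957/2538 ≈ 2091.0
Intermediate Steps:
U = 2848
O = -1/2538 ≈ -0.00039401
((-286 - 1*471) + O) + U = ((-286 - 1*471) - 1/2538) + 2848 = ((-286 - 471) - 1/2538) + 2848 = (-757 - 1/2538) + 2848 = -1921267/2538 + 2848 = 5306957/2538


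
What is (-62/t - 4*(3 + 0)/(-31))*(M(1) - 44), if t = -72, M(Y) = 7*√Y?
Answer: -51541/1116 ≈ -46.184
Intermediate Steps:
(-62/t - 4*(3 + 0)/(-31))*(M(1) - 44) = (-62/(-72) - 4*(3 + 0)/(-31))*(7*√1 - 44) = (-62*(-1/72) - 4*3*(-1/31))*(7*1 - 44) = (31/36 - 12*(-1/31))*(7 - 44) = (31/36 + 12/31)*(-37) = (1393/1116)*(-37) = -51541/1116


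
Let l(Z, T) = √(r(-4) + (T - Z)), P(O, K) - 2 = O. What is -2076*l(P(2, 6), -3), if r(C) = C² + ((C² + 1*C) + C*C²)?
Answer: -2076*I*√43 ≈ -13613.0*I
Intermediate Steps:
P(O, K) = 2 + O
r(C) = C + C³ + 2*C² (r(C) = C² + ((C² + C) + C³) = C² + ((C + C²) + C³) = C² + (C + C² + C³) = C + C³ + 2*C²)
l(Z, T) = √(-36 + T - Z) (l(Z, T) = √(-4*(1 + (-4)² + 2*(-4)) + (T - Z)) = √(-4*(1 + 16 - 8) + (T - Z)) = √(-4*9 + (T - Z)) = √(-36 + (T - Z)) = √(-36 + T - Z))
-2076*l(P(2, 6), -3) = -2076*√(-36 - 3 - (2 + 2)) = -2076*√(-36 - 3 - 1*4) = -2076*√(-36 - 3 - 4) = -2076*I*√43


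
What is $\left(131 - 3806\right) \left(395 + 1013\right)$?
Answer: $-5174400$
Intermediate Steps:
$\left(131 - 3806\right) \left(395 + 1013\right) = \left(-3675\right) 1408 = -5174400$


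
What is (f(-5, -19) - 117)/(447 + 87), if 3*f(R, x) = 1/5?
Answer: -877/4005 ≈ -0.21898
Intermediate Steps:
f(R, x) = 1/15 (f(R, x) = (1/3)/5 = (1/3)*(1/5) = 1/15)
(f(-5, -19) - 117)/(447 + 87) = (1/15 - 117)/(447 + 87) = -1754/15/534 = -1754/15*1/534 = -877/4005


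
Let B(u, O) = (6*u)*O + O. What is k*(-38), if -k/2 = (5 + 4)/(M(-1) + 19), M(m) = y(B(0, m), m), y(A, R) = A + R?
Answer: 684/17 ≈ 40.235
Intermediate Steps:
B(u, O) = O + 6*O*u (B(u, O) = 6*O*u + O = O + 6*O*u)
M(m) = 2*m (M(m) = m*(1 + 6*0) + m = m*(1 + 0) + m = m*1 + m = m + m = 2*m)
k = -18/17 (k = -2*(5 + 4)/(2*(-1) + 19) = -18/(-2 + 19) = -18/17 ≈ -1.0588)
k*(-38) = -18/17*(-38) = 684/17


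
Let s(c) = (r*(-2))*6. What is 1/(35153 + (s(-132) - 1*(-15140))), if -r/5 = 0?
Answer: 1/50293 ≈ 1.9883e-5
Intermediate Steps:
r = 0 (r = -5*0 = 0)
s(c) = 0 (s(c) = (0*(-2))*6 = 0*6 = 0)
1/(35153 + (s(-132) - 1*(-15140))) = 1/(35153 + (0 - 1*(-15140))) = 1/(35153 + (0 + 15140)) = 1/(35153 + 15140) = 1/50293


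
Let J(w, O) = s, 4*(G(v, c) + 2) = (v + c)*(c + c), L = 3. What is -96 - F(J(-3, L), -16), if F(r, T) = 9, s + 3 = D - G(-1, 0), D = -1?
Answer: -105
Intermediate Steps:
G(v, c) = -2 + c*(c + v)/2 (G(v, c) = -2 + ((v + c)*(c + c))/4 = -2 + ((c + v)*(2*c))/4 = -2 + (2*c*(c + v))/4 = -2 + c*(c + v)/2)
s = -2 (s = -3 + (-1 - (-2 + (½)*0² + (½)*0*(-1))) = -3 + (-1 - (-2 + (½)*0 + 0)) = -3 + (-1 - (-2 + 0 + 0)) = -3 + (-1 - 1*(-2)) = -3 + (-1 + 2) = -3 + 1 = -2)
J(w, O) = -2
-96 - F(J(-3, L), -16) = -96 - 1*9 = -96 - 9 = -105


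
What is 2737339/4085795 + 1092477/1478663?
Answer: 8511238961972/6041513892085 ≈ 1.4088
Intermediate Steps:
2737339/4085795 + 1092477/1478663 = 8511238961972/6041513892085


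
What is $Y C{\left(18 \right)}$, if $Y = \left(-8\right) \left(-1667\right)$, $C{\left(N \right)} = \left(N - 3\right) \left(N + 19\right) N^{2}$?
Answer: $2398079520$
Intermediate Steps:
$C{\left(N \right)} = N^{2} \left(-3 + N\right) \left(19 + N\right)$ ($C{\left(N \right)} = \left(-3 + N\right) \left(19 + N\right) N^{2} = N^{2} \left(-3 + N\right) \left(19 + N\right)$)
$Y = 13336$
$Y C{\left(18 \right)} = 13336 \cdot 18^{2} \left(-57 + 18^{2} + 16 \cdot 18\right) = 13336 \cdot 324 \left(-57 + 324 + 288\right) = 13336 \cdot 324 \cdot 555 = 13336 \cdot 179820 = 2398079520$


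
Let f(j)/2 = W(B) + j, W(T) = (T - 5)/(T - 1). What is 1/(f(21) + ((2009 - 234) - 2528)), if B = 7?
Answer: -3/2131 ≈ -0.0014078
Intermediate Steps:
W(T) = (-5 + T)/(-1 + T)
f(j) = 2/3 + 2*j (f(j) = 2*((-5 + 7)/(-1 + 7) + j) = 2*(2/6 + j) = 2*((1/6)*2 + j) = 2*(1/3 + j) = 2/3 + 2*j)
1/(f(21) + ((2009 - 234) - 2528)) = 1/((2/3 + 2*21) + ((2009 - 234) - 2528)) = 1/((2/3 + 42) + (1775 - 2528)) = 1/(128/3 - 753) = 1/(-2131/3) = -3/2131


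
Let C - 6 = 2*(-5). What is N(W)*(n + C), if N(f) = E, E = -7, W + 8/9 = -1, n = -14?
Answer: 126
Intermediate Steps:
W = -17/9 (W = -8/9 - 1 = -17/9 ≈ -1.8889)
N(f) = -7
C = -4 (C = 6 + 2*(-5) = 6 - 10 = -4)
N(W)*(n + C) = -7*(-14 - 4) = -7*(-18) = 126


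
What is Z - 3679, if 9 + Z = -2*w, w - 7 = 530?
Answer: -4762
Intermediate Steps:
w = 537 (w = 7 + 530 = 537)
Z = -1083 (Z = -9 - 2*537 = -9 - 1074 = -1083)
Z - 3679 = -1083 - 3679 = -4762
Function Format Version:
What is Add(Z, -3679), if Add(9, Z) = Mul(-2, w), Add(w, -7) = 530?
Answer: -4762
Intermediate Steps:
w = 537 (w = Add(7, 530) = 537)
Z = -1083 (Z = Add(-9, Mul(-2, 537)) = Add(-9, -1074) = -1083)
Add(Z, -3679) = Add(-1083, -3679) = -4762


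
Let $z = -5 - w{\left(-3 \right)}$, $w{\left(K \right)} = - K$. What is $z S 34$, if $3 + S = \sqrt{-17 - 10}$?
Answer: $816 - 816 i \sqrt{3} \approx 816.0 - 1413.4 i$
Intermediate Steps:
$z = -8$ ($z = -5 - \left(-1\right) \left(-3\right) = -5 - 3 = -8$)
$S = -3 + 3 i \sqrt{3}$ ($S = -3 + \sqrt{-17 - 10} = -3 + \sqrt{-27} = -3 + 3 i \sqrt{3} \approx -3.0 + 5.1962 i$)
$z S 34 = - 8 \left(-3 + 3 i \sqrt{3}\right) 34 = \left(24 - 24 i \sqrt{3}\right) 34 = 816 - 816 i \sqrt{3}$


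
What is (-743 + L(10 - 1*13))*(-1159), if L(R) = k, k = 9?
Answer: 850706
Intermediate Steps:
L(R) = 9
(-743 + L(10 - 1*13))*(-1159) = (-743 + 9)*(-1159) = -734*(-1159) = 850706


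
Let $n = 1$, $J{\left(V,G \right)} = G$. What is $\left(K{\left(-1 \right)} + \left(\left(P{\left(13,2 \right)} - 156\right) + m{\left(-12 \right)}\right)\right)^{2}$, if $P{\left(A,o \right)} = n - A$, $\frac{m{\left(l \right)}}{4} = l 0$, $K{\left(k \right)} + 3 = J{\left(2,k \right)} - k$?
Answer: $29241$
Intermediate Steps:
$K{\left(k \right)} = -3$ ($K{\left(k \right)} = -3 + \left(k - k\right) = -3 + 0 = -3$)
$m{\left(l \right)} = 0$ ($m{\left(l \right)} = 4 l 0 = 4 \cdot 0 = 0$)
$P{\left(A,o \right)} = 1 - A$
$\left(K{\left(-1 \right)} + \left(\left(P{\left(13,2 \right)} - 156\right) + m{\left(-12 \right)}\right)\right)^{2} = \left(-3 + \left(\left(\left(1 - 13\right) - 156\right) + 0\right)\right)^{2} = \left(-3 + \left(\left(-12 - 156\right) + 0\right)\right)^{2} = \left(-3 + \left(-168 + 0\right)\right)^{2} = \left(-3 - 168\right)^{2} = \left(-171\right)^{2} = 29241$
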